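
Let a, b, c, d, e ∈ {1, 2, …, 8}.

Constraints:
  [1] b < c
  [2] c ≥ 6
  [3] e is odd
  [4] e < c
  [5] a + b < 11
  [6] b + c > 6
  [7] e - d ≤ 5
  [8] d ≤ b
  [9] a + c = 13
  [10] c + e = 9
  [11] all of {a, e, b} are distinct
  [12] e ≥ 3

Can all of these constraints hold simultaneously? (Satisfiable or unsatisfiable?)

Satisfiable

Try a = 7, b = 1, c = 6, d = 1, e = 3.
Check constraint 5: a + b = 8; constraint 6: b + c = 7; constraint 7: e - d = 2. The remaining constraints are straightforward to verify.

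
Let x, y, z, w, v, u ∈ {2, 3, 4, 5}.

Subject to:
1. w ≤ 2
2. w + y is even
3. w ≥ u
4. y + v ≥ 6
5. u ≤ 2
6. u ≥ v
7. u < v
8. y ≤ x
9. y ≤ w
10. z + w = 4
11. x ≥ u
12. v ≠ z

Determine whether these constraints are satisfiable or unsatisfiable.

From constraints 1 and 9: y ≤ w ≤ 2. From constraints 5 and 6: v ≤ u ≤ 2. Hence y + v ≤ 4. But constraint 4 requires y + v ≥ 6, and 6 > 4. Contradiction.

Unsatisfiable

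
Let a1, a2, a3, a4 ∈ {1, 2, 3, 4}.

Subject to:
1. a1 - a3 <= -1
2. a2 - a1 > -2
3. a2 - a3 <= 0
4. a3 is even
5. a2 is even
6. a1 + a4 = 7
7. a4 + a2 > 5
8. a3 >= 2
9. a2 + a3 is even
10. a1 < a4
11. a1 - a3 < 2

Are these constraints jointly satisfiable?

Try a1 = 3, a2 = 4, a3 = 4, a4 = 4.
Check constraint 1: a1 - a3 = -1; constraint 2: a2 - a1 = 1. The remaining constraints are straightforward to verify.

Satisfiable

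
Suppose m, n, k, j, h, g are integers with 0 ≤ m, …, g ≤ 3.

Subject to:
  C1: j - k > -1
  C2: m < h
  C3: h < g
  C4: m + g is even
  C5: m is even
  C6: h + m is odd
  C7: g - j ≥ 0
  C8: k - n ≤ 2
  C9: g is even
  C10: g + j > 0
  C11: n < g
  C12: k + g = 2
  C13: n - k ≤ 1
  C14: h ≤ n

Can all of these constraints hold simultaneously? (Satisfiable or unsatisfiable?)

The assignment m = 0, n = 1, k = 0, j = 1, h = 1, g = 2 works:
  constraint 1 holds since j - k = 1.
  constraint 7 holds since g - j = 1.
  constraint 8 holds since k - n = -1.
The rest check out directly.

Satisfiable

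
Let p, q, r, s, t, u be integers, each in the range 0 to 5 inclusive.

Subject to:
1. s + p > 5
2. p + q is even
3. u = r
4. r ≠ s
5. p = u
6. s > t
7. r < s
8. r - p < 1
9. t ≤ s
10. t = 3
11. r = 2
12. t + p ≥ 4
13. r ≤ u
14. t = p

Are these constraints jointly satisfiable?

Unsatisfiable

Constraint 10 fixes t = 3 and constraint 11 fixes r = 2. Constraints 3, 5, and 14 give t = p = u = r, so t = r. But 3 ≠ 2 — contradiction.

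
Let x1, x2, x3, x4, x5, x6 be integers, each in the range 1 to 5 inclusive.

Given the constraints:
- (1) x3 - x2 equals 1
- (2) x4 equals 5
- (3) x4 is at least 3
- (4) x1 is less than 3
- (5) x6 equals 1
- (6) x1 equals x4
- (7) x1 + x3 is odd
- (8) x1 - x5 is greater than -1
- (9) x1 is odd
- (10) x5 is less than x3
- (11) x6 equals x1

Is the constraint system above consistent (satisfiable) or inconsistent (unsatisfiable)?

Unsatisfiable

Constraint 5 fixes x6 = 1 and constraint 2 fixes x4 = 5. Constraints 6 and 11 give x6 = x1 = x4, so x6 = x4. But 1 ≠ 5 — contradiction.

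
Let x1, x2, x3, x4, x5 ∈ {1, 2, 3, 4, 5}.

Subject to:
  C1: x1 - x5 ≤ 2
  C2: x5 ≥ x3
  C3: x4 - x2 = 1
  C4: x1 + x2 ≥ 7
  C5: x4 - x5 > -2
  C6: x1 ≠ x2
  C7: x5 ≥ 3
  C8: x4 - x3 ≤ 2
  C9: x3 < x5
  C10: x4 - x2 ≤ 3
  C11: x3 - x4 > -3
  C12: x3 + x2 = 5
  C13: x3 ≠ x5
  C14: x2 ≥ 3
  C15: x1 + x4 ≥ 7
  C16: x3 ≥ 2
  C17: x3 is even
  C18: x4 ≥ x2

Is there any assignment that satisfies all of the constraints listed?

Take x1 = 4, x2 = 3, x3 = 2, x4 = 4, x5 = 4. Then constraint 1: x1 - x5 = 0; constraint 3: x4 - x2 = 1; constraint 4: x1 + x2 = 7, and every other listed constraint is also met.

Satisfiable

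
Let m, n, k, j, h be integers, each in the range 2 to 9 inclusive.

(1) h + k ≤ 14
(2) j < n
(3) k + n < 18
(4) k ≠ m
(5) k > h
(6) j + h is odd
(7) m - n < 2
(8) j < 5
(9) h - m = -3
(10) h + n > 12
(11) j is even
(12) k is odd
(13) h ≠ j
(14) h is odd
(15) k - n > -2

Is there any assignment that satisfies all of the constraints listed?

Satisfiable

Try m = 8, n = 8, k = 7, j = 4, h = 5.
Check constraint 1: h + k = 12; constraint 3: k + n = 15. The remaining constraints are straightforward to verify.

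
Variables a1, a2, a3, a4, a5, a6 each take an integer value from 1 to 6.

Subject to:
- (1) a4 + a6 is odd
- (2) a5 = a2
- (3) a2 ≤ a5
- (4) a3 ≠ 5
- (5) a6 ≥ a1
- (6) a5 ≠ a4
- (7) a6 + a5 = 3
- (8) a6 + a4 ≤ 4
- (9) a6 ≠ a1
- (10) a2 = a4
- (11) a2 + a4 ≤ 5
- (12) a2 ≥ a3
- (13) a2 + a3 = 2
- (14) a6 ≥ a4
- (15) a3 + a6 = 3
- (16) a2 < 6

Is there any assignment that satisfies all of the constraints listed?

From constraints 2 and 10, a5 = a2 = a4, so a5 = a4. But constraint 6 says a5 ≠ a4. Contradiction.

Unsatisfiable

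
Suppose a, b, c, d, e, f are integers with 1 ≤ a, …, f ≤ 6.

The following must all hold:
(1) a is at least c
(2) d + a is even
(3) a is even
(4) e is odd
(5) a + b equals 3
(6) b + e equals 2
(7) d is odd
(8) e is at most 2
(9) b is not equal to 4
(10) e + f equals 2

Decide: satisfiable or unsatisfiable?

Constraint 7 makes d odd and constraint 3 makes a even, so d + a must be odd. Constraint 2 says d + a is even — contradiction.

Unsatisfiable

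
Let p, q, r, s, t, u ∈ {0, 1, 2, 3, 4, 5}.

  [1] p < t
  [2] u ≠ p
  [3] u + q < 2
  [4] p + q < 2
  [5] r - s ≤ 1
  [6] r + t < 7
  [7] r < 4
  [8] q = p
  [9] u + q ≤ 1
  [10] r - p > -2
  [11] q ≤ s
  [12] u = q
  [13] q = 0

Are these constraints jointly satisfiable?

From constraints 8 and 12, u = q = p, so u = p. But constraint 2 says u ≠ p. Contradiction.

Unsatisfiable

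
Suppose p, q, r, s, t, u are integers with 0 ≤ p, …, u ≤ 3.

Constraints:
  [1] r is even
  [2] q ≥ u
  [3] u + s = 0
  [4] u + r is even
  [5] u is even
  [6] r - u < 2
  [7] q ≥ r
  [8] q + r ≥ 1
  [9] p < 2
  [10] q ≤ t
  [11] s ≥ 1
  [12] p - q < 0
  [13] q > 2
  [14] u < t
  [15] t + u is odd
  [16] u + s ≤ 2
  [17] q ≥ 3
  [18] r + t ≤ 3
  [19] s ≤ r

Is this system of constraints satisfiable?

Unsatisfiable

From constraints 11 and 19: r ≥ s ≥ 1. From constraints 10 and 17: t ≥ q ≥ 3. Hence r + t ≥ 4. But constraint 18 requires r + t ≤ 3, and 3 < 4. Contradiction.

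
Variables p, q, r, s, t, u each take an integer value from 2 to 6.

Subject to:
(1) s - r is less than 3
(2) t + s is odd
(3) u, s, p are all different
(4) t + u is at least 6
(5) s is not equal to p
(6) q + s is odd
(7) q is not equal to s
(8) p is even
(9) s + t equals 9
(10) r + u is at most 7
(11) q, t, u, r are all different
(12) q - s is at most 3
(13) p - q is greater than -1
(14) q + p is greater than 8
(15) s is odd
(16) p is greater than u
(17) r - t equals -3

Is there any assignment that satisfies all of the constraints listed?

Satisfiable

Take p = 6, q = 4, r = 3, s = 3, t = 6, u = 2. Then constraint 1: s - r = 0; constraint 4: t + u = 8; constraint 9: s + t = 9, and every other listed constraint is also met.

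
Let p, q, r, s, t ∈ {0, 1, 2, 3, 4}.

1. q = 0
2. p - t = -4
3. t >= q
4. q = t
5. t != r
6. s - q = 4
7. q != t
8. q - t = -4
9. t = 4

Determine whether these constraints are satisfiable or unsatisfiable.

Constraint 1 fixes q = 0 and constraint 9 fixes t = 4, but constraint 4 requires q = t. Since 0 ≠ 4, contradiction.

Unsatisfiable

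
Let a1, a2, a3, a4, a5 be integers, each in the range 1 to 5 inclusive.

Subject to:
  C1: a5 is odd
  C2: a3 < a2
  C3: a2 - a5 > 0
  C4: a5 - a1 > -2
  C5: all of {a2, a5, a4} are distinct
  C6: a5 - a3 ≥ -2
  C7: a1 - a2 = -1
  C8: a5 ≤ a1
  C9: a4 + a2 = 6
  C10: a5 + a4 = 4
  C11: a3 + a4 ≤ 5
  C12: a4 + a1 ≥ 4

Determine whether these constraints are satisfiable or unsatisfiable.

Satisfiable

Try a1 = 4, a2 = 5, a3 = 3, a4 = 1, a5 = 3.
Check constraint 3: a2 - a5 = 2; constraint 4: a5 - a1 = -1; constraint 6: a5 - a3 = 0. The remaining constraints are straightforward to verify.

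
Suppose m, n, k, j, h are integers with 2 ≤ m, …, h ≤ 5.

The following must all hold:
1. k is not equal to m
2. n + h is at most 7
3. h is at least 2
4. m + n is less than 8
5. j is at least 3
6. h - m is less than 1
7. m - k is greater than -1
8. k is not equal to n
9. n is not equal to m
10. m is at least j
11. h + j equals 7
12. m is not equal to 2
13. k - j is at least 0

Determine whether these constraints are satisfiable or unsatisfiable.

The assignment m = 5, n = 2, k = 4, j = 4, h = 3 works:
  constraint 2 holds since n + h = 5.
  constraint 4 holds since m + n = 7.
  constraint 6 holds since h - m = -2.
The rest check out directly.

Satisfiable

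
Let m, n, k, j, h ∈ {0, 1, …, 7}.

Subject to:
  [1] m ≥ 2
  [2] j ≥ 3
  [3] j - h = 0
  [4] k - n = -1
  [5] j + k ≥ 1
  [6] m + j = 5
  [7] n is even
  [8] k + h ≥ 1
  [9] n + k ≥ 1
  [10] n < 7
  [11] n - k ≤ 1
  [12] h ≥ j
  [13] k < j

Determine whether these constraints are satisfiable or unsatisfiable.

Satisfiable

Try m = 2, n = 2, k = 1, j = 3, h = 3.
Check constraint 3: j - h = 0; constraint 4: k - n = -1. The remaining constraints are straightforward to verify.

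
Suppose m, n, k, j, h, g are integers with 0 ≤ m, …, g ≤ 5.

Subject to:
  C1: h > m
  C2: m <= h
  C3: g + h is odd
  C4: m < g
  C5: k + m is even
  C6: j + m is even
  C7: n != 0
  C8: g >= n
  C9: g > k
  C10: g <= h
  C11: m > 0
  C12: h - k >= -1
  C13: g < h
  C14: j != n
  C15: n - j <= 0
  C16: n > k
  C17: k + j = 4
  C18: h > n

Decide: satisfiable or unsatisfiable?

One satisfying assignment is m = 1, n = 2, k = 1, j = 3, h = 3, g = 2.
For the less obvious constraints — constraint 12: h - k = 2; constraint 15: n - j = -1 — and the others hold by inspection.

Satisfiable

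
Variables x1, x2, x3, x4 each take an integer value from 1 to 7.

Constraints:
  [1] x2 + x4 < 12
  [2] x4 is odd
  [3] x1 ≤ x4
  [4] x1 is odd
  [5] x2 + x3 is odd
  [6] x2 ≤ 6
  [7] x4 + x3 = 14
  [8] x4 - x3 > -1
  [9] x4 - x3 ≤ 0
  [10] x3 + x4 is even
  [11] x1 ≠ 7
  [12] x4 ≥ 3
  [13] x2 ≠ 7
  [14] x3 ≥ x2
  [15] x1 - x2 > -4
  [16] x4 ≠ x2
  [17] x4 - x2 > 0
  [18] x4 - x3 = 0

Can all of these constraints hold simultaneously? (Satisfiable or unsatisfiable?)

Take x1 = 1, x2 = 4, x3 = 7, x4 = 7. Then constraint 1: x2 + x4 = 11; constraint 7: x4 + x3 = 14; constraint 8: x4 - x3 = 0, and every other listed constraint is also met.

Satisfiable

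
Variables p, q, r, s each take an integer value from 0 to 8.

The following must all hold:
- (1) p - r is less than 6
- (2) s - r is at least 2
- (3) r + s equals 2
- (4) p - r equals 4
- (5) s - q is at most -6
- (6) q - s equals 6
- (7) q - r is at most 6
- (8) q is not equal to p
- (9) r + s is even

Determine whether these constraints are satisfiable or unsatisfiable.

Constraints 2, 5, and 7 give q − s ≥ 6, s − r ≥ 2, r − q ≥ -6.
Adding all 3 inequalities: the left sides telescope to 0, and the right sides sum to 6 + 2 + (-6) = 2. So 0 ≥ 2, which is false.

Unsatisfiable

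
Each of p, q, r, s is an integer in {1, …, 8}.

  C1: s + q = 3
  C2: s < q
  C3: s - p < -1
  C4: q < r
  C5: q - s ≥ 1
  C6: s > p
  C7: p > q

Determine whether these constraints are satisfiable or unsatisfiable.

Unsatisfiable

Constraints 2, 6, and 7 give p < s, s < q, q < p. Chaining: p < s < q < p, which forces p < p — impossible.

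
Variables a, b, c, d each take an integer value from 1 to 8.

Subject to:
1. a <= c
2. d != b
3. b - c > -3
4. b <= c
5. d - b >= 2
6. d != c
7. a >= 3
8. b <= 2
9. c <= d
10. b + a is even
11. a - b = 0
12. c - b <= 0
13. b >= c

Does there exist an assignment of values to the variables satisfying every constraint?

Unsatisfiable

From constraints 1 and 7: c ≥ a and a ≥ 3, so c ≥ 3. From constraints 8 and 13: c ≤ b and b ≤ 2, so c ≤ 2. But 2 < 3, so no value of c works.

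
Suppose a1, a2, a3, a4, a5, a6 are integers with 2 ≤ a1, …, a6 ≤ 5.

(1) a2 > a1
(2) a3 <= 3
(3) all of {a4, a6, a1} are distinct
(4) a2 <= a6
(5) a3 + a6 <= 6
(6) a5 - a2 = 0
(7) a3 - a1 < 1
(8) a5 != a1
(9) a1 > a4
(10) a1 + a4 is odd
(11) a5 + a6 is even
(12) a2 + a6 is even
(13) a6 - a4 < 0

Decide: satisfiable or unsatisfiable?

Unsatisfiable

Constraints 1, 4, 9, and 13 give a6 < a4, a4 < a1, a1 < a2, a2 ≤ a6. Chaining: a6 < a4 < a1 < a2 ≤ a6, which forces a6 < a6 — impossible.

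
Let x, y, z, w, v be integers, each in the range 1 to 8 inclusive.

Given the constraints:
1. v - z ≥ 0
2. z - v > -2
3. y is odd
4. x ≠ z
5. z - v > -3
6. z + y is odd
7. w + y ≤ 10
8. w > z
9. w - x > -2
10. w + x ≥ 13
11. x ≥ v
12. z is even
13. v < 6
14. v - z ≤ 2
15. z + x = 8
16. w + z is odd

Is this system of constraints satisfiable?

One satisfying assignment is x = 6, y = 3, z = 2, w = 7, v = 3.
For the less obvious constraints — constraint 1: v - z = 1; constraint 2: z - v = -1 — and the others hold by inspection.

Satisfiable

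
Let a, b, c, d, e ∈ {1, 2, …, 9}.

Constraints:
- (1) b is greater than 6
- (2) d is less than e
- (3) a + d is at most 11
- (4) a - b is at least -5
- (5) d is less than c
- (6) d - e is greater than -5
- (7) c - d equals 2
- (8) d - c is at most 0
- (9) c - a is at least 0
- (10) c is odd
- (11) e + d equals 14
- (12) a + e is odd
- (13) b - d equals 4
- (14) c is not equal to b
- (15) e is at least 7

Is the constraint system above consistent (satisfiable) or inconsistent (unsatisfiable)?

Satisfiable

One satisfying assignment is a = 6, b = 9, c = 7, d = 5, e = 9.
For the less obvious constraints — constraint 3: a + d = 11; constraint 4: a - b = -3; constraint 6: d - e = -4 — and the others hold by inspection.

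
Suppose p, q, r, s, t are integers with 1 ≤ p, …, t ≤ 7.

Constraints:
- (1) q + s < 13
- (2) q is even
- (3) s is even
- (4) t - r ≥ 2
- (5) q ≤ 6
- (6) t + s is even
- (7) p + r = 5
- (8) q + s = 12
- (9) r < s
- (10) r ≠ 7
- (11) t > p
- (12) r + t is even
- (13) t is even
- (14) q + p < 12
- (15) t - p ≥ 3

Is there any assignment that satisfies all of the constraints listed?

Satisfiable

Setting (p, q, r, s, t) = (3, 6, 2, 6, 6) satisfies everything: constraint 1: q + s = 12; constraint 4: t - r = 4, and the others follow.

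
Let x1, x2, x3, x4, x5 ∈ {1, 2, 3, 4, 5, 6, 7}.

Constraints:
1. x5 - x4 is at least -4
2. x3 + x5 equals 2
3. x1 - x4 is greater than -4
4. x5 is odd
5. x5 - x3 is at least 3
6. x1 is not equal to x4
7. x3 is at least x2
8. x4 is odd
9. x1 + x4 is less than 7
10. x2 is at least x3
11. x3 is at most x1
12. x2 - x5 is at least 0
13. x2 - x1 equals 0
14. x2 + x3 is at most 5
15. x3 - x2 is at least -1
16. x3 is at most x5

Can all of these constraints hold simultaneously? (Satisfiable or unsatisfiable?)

Constraints 5, 12, and 15 give x3 − x2 ≥ -1, x2 − x5 ≥ 0, x5 − x3 ≥ 3.
Adding all 3 inequalities: the left sides telescope to 0, and the right sides sum to (-1) + 0 + 3 = 2. So 0 ≥ 2, which is false.

Unsatisfiable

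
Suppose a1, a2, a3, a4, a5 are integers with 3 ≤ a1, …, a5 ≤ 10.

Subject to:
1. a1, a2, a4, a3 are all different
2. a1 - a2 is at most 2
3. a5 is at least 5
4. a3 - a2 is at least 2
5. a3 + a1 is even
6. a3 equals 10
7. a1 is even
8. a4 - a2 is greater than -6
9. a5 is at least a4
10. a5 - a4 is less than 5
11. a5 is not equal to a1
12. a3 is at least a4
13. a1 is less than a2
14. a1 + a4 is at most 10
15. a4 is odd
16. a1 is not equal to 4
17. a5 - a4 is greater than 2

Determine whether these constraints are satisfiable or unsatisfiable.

Satisfiable

One satisfying assignment is a1 = 6, a2 = 7, a3 = 10, a4 = 3, a5 = 7.
For the less obvious constraints — constraint 2: a1 - a2 = -1; constraint 4: a3 - a2 = 3 — and the others hold by inspection.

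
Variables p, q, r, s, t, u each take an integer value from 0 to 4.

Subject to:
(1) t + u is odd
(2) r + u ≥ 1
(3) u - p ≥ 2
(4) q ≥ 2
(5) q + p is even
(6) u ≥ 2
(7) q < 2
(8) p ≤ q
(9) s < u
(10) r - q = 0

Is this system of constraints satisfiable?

From constraint 4: q ≥ 2. From constraint 7: q ≤ 1. But 1 < 2, so no value of q works.

Unsatisfiable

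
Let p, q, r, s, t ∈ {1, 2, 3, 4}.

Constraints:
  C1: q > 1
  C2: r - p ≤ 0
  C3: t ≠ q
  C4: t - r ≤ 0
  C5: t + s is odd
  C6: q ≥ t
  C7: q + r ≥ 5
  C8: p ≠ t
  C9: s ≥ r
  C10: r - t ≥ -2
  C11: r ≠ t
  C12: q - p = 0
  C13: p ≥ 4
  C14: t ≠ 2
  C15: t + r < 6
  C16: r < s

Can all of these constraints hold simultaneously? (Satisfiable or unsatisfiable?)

Satisfiable

The assignment p = 4, q = 4, r = 2, s = 4, t = 1 works:
  constraint 2 holds since r - p = -2.
  constraint 4 holds since t - r = -1.
  constraint 7 holds since q + r = 6.
The rest check out directly.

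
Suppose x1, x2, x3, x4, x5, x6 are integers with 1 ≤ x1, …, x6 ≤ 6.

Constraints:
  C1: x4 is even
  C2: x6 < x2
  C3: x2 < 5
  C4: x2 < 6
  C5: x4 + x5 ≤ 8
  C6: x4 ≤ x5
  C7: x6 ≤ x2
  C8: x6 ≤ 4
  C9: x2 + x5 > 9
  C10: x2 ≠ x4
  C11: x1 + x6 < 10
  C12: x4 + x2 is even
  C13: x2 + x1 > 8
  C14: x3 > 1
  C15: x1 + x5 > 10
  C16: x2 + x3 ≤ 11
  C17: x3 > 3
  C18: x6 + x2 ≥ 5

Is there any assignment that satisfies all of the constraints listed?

The assignment x1 = 5, x2 = 4, x3 = 6, x4 = 2, x5 = 6, x6 = 3 works:
  constraint 5 holds since x4 + x5 = 8.
  constraint 9 holds since x2 + x5 = 10.
  constraint 11 holds since x1 + x6 = 8.
The rest check out directly.

Satisfiable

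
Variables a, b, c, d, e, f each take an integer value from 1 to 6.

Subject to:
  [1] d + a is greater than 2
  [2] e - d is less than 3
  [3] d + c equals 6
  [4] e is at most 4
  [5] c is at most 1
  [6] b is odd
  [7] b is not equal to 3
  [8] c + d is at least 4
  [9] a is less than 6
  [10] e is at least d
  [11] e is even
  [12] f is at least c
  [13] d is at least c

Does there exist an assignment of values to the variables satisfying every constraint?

From constraints 4 and 10: d ≤ e ≤ 4. From constraint 5: c ≤ 1. Hence d + c ≤ 5. But constraint 3 requires d + c = 6, and 6 > 5. Contradiction.

Unsatisfiable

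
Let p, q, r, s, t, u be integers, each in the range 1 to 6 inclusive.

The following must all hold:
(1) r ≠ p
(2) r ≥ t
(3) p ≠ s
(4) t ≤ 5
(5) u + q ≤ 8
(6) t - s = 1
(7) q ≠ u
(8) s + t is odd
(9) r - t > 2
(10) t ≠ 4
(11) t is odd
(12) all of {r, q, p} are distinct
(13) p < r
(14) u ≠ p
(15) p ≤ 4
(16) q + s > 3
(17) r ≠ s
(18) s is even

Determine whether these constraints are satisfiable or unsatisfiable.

Satisfiable

The assignment p = 4, q = 3, r = 6, s = 2, t = 3, u = 2 works:
  constraint 5 holds since u + q = 5.
  constraint 6 holds since t - s = 1.
  constraint 9 holds since r - t = 3.
The rest check out directly.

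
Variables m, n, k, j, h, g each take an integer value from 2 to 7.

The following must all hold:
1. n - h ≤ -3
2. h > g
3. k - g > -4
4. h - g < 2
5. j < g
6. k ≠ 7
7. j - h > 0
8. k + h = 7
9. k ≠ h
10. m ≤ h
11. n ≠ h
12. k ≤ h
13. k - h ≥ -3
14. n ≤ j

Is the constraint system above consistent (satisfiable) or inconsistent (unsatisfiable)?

Constraints 2, 5, and 7 give g < h, h < j, j < g. Chaining: g < h < j < g, which forces g < g — impossible.

Unsatisfiable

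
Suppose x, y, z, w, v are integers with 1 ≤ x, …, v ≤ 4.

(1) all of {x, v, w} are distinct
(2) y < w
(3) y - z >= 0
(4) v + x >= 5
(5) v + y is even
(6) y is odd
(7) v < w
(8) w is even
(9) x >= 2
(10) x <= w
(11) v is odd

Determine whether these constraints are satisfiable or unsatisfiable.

Satisfiable

Setting (x, y, z, w, v) = (2, 1, 1, 4, 3) satisfies everything: constraint 1: values 2, 3, 4 are distinct; constraint 3: y - z = 0; constraint 4: v + x = 5, and the others follow.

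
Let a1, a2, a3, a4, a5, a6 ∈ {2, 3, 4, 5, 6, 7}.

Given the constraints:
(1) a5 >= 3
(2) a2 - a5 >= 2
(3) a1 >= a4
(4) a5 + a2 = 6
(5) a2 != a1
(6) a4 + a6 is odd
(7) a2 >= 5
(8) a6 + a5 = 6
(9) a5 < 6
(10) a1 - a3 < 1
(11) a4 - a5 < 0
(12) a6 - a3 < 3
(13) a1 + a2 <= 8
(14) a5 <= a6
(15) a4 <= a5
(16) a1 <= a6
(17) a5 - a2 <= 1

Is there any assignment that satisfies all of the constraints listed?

From constraint 1: a5 ≥ 3. From constraint 7: a2 ≥ 5. Hence a5 + a2 ≥ 8. But constraint 4 requires a5 + a2 = 6, and 6 < 8. Contradiction.

Unsatisfiable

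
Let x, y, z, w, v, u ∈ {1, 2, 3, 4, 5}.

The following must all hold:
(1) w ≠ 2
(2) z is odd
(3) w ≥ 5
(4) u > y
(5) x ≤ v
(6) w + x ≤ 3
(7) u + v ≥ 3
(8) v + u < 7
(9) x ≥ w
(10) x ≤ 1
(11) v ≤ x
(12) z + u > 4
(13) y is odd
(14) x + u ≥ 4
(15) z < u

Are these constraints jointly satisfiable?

Unsatisfiable

From constraint 3: w ≥ 5. From constraints 9 and 10: w ≤ x and x ≤ 1, so w ≤ 1. But 1 < 5, so no value of w works.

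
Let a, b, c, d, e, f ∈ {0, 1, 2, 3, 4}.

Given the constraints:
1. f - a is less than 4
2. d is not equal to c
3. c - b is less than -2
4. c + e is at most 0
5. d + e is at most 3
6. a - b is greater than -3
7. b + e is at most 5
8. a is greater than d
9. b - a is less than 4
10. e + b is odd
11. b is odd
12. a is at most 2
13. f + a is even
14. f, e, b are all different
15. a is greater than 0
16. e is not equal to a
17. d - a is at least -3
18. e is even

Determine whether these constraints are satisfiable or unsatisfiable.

Satisfiable

The assignment a = 2, b = 3, c = 0, d = 1, e = 0, f = 4 works:
  constraint 1 holds since f - a = 2.
  constraint 3 holds since c - b = -3.
The rest check out directly.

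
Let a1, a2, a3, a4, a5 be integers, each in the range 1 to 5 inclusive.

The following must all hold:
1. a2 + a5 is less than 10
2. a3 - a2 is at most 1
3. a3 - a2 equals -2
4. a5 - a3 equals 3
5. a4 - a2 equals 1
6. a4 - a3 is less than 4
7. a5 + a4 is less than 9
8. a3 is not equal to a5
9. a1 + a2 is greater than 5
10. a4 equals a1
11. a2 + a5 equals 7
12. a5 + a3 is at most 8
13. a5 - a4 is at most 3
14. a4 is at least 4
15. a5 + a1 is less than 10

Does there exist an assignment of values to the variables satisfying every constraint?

Satisfiable

One satisfying assignment is a1 = 4, a2 = 3, a3 = 1, a4 = 4, a5 = 4.
For the less obvious constraints — constraint 1: a2 + a5 = 7; constraint 2: a3 - a2 = -2; constraint 3: a3 - a2 = -2 — and the others hold by inspection.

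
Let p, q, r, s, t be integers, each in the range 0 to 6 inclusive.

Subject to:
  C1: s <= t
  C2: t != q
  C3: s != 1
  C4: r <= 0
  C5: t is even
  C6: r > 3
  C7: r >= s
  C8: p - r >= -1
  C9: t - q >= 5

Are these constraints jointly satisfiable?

From constraint 6: r ≥ 4. From constraint 4: r ≤ 0. But 0 < 4, so no value of r works.

Unsatisfiable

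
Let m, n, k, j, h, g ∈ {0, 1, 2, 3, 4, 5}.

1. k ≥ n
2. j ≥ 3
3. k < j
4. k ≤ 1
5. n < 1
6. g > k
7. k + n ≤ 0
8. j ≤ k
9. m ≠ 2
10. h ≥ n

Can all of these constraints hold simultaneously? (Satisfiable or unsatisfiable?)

From constraints 2 and 8: k ≥ j and j ≥ 3, so k ≥ 3. From constraint 4: k ≤ 1. But 1 < 3, so no value of k works.

Unsatisfiable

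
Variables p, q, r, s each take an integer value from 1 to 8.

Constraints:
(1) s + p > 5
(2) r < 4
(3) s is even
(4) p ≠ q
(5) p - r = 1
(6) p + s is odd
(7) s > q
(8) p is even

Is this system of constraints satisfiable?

Unsatisfiable

Constraint 8 makes p even and constraint 3 makes s even, so p + s must be even. Constraint 6 says p + s is odd — contradiction.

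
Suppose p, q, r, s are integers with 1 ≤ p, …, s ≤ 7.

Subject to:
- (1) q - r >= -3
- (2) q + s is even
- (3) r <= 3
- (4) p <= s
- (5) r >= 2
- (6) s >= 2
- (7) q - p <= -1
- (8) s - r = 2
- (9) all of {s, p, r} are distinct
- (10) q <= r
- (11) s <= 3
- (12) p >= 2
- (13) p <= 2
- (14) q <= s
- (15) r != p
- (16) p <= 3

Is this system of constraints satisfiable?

Constraints 3, 5, 6, 11, 12, and 16 confine each of s, p, r to the 2 values {2, 3}.
Constraint 9 requires all 3 of them to be distinct, but only 2 values are available — impossible by the pigeonhole principle.

Unsatisfiable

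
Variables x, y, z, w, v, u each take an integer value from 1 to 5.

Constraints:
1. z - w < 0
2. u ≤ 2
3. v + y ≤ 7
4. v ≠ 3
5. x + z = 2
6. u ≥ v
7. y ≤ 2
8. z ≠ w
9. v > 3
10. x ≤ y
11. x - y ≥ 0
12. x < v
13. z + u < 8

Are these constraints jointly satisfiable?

From constraint 9: v ≥ 4. From constraints 2 and 6: v ≤ u and u ≤ 2, so v ≤ 2. But 2 < 4, so no value of v works.

Unsatisfiable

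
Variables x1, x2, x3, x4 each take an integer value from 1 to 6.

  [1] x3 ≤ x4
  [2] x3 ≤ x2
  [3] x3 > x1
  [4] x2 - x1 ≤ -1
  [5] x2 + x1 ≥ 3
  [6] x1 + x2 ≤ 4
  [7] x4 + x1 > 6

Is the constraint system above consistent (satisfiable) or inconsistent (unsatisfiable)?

Unsatisfiable

Constraints 2, 3, and 4 give x2 < x1, x1 < x3, x3 ≤ x2. Chaining: x2 < x1 < x3 ≤ x2, which forces x2 < x2 — impossible.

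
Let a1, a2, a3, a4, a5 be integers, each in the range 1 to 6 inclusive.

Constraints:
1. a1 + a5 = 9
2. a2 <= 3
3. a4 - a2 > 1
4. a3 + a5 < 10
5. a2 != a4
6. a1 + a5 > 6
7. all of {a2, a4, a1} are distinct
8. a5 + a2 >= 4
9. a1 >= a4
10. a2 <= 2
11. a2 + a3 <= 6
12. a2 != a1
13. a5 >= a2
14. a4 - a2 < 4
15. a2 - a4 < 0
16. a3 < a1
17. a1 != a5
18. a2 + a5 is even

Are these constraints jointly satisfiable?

Satisfiable

Setting (a1, a2, a3, a4, a5) = (6, 1, 5, 4, 3) satisfies everything: constraint 1: a1 + a5 = 9; constraint 3: a4 - a2 = 3; constraint 4: a3 + a5 = 8, and the others follow.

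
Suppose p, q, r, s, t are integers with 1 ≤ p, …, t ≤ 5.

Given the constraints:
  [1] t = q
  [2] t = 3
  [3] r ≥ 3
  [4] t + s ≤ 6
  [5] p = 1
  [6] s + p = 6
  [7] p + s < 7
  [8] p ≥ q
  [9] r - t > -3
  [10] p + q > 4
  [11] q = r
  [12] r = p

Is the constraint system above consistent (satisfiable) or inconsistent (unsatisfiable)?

Unsatisfiable

Constraint 2 fixes t = 3 and constraint 5 fixes p = 1. Constraints 1, 11, and 12 give t = q = r = p, so t = p. But 3 ≠ 1 — contradiction.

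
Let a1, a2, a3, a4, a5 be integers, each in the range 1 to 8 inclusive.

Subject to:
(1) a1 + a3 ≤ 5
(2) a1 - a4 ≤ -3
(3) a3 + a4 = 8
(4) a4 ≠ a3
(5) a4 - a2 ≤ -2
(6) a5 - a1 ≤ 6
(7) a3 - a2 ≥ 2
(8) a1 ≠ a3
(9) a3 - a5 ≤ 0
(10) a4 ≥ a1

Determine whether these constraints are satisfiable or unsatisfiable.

Unsatisfiable

Constraints 2, 5, 6, 7, and 9 give a3 − a2 ≥ 2, a2 − a4 ≥ 2, a4 − a1 ≥ 3, a1 − a5 ≥ -6, a5 − a3 ≥ 0.
Adding all 5 inequalities: the left sides telescope to 0, and the right sides sum to 2 + 2 + 3 + (-6) + 0 = 1. So 0 ≥ 1, which is false.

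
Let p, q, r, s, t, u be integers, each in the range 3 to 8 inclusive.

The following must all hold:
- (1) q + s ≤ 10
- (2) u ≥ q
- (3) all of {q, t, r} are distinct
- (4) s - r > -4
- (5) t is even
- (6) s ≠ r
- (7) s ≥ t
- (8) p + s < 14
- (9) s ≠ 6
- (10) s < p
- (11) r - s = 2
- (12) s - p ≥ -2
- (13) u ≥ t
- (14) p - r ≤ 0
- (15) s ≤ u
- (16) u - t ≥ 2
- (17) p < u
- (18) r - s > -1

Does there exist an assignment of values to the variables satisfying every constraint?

Setting (p, q, r, s, t, u) = (7, 3, 7, 5, 4, 8) satisfies everything: constraint 1: q + s = 8; constraint 4: s - r = -2, and the others follow.

Satisfiable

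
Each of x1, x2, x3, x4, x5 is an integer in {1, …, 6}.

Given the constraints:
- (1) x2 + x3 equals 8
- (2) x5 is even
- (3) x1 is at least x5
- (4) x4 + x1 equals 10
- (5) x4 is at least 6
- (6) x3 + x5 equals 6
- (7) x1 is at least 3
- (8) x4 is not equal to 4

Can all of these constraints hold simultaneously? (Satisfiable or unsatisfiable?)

Satisfiable

Try x1 = 4, x2 = 4, x3 = 4, x4 = 6, x5 = 2.
Check constraint 1: x2 + x3 = 8; constraint 4: x4 + x1 = 10; constraint 6: x3 + x5 = 6. The remaining constraints are straightforward to verify.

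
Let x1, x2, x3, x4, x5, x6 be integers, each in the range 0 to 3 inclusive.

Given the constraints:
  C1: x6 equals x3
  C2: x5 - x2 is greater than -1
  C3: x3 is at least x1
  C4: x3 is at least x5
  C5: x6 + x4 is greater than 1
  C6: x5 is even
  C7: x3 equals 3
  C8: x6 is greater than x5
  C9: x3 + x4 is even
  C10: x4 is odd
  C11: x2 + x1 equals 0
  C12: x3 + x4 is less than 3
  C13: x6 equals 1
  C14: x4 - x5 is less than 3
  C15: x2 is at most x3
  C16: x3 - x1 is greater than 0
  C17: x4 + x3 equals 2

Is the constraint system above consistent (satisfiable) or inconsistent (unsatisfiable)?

Constraint 13 fixes x6 = 1 and constraint 7 fixes x3 = 3, but constraint 1 requires x6 = x3. Since 1 ≠ 3, contradiction.

Unsatisfiable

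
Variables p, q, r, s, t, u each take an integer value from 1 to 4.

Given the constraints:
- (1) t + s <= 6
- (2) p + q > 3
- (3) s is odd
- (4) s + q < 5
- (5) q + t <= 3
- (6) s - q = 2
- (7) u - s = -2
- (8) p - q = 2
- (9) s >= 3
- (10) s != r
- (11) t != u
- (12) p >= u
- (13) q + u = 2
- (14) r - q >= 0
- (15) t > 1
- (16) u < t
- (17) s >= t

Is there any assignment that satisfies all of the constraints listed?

Setting (p, q, r, s, t, u) = (3, 1, 1, 3, 2, 1) satisfies everything: constraint 1: t + s = 5; constraint 2: p + q = 4; constraint 4: s + q = 4, and the others follow.

Satisfiable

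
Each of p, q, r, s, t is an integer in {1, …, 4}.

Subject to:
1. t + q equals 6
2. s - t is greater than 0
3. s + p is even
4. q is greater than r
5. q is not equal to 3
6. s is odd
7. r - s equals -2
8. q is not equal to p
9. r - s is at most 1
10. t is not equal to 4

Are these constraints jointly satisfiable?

Satisfiable

One satisfying assignment is p = 3, q = 4, r = 1, s = 3, t = 2.
For the less obvious constraints — constraint 1: t + q = 6; constraint 2: s - t = 1 — and the others hold by inspection.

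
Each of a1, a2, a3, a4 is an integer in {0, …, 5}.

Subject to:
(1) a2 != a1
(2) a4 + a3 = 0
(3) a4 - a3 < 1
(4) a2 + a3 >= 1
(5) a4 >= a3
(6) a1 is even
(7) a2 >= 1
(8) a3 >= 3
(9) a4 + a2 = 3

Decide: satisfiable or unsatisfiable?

Unsatisfiable

From constraints 5 and 8: a4 ≥ a3 ≥ 3. From constraint 7: a2 ≥ 1. Hence a4 + a2 ≥ 4. But constraint 9 requires a4 + a2 = 3, and 3 < 4. Contradiction.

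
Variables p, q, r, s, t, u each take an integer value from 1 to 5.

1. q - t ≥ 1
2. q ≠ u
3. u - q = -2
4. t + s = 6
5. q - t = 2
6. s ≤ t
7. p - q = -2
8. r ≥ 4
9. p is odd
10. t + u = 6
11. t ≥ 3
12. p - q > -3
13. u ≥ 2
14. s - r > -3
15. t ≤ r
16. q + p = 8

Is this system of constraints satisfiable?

Satisfiable

Try p = 3, q = 5, r = 5, s = 3, t = 3, u = 3.
Check constraint 1: q - t = 2; constraint 3: u - q = -2; constraint 4: t + s = 6. The remaining constraints are straightforward to verify.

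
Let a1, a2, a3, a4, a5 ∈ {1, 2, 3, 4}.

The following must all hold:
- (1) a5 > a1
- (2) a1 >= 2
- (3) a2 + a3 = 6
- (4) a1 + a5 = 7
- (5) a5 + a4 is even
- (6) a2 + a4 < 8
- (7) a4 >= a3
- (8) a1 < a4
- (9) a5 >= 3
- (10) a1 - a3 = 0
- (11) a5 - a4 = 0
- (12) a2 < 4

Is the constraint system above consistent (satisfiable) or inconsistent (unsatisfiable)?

Satisfiable

The assignment a1 = 3, a2 = 3, a3 = 3, a4 = 4, a5 = 4 works:
  constraint 3 holds since a2 + a3 = 6.
  constraint 4 holds since a1 + a5 = 7.
The rest check out directly.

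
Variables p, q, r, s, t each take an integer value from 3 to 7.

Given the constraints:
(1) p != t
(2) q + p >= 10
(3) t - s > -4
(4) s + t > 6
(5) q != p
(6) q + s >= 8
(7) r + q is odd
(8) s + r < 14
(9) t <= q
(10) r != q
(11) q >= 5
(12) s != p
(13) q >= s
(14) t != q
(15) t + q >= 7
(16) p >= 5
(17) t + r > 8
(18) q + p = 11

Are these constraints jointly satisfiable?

Satisfiable

Setting (p, q, r, s, t) = (6, 5, 6, 5, 4) satisfies everything: constraint 2: q + p = 11; constraint 3: t - s = -1; constraint 4: s + t = 9, and the others follow.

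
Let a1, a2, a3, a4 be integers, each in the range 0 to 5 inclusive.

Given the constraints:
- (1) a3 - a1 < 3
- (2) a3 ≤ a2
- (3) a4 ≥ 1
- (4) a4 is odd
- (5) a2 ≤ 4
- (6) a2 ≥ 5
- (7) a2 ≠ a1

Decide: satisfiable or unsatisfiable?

Unsatisfiable

From constraint 6: a2 ≥ 5. From constraint 5: a2 ≤ 4. But 4 < 5, so no value of a2 works.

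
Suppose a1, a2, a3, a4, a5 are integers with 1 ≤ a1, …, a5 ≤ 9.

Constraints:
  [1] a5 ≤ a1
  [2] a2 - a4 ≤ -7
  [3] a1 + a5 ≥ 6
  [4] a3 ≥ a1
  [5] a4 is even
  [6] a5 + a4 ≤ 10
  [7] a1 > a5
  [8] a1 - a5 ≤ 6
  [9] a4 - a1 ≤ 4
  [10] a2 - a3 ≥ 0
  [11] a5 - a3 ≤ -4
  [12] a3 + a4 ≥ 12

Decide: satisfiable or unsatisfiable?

Constraints 2, 8, 9, 10, and 11 give a3 − a5 ≥ 4, a5 − a1 ≥ -6, a1 − a4 ≥ -4, a4 − a2 ≥ 7, a2 − a3 ≥ 0.
Adding all 5 inequalities: the left sides telescope to 0, and the right sides sum to 4 + (-6) + (-4) + 7 + 0 = 1. So 0 ≥ 1, which is false.

Unsatisfiable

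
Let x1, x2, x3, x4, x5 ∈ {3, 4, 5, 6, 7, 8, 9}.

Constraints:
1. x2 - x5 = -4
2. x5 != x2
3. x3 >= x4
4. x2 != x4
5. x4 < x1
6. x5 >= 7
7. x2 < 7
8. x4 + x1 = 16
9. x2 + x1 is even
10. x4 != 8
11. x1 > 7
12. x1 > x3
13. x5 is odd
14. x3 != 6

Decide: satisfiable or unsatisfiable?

The assignment x1 = 9, x2 = 5, x3 = 8, x4 = 7, x5 = 9 works:
  constraint 1 holds since x2 - x5 = -4.
  constraint 8 holds since x4 + x1 = 16.
  constraint 9 holds since x2 + x1 = 14 is even.
The rest check out directly.

Satisfiable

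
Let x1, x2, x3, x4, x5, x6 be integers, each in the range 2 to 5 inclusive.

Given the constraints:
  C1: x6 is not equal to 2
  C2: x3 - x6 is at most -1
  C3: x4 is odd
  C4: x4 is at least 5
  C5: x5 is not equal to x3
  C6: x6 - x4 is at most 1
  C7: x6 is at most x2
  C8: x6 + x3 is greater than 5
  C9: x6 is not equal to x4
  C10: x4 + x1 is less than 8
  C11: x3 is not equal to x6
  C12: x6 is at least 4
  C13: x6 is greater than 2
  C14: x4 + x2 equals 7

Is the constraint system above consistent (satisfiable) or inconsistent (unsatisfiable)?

Unsatisfiable

From constraint 4: x4 ≥ 5. From constraints 7 and 12: x2 ≥ x6 ≥ 4. Hence x4 + x2 ≥ 9. But constraint 14 requires x4 + x2 = 7, and 7 < 9. Contradiction.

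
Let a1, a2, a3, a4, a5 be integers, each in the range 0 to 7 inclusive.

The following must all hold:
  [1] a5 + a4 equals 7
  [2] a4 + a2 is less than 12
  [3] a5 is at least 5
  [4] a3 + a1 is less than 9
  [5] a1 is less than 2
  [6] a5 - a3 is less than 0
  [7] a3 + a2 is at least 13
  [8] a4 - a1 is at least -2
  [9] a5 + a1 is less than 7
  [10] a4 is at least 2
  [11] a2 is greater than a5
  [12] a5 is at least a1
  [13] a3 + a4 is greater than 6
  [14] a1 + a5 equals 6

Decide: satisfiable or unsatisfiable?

Satisfiable

The assignment a1 = 1, a2 = 7, a3 = 7, a4 = 2, a5 = 5 works:
  constraint 1 holds since a5 + a4 = 7.
  constraint 2 holds since a4 + a2 = 9.
The rest check out directly.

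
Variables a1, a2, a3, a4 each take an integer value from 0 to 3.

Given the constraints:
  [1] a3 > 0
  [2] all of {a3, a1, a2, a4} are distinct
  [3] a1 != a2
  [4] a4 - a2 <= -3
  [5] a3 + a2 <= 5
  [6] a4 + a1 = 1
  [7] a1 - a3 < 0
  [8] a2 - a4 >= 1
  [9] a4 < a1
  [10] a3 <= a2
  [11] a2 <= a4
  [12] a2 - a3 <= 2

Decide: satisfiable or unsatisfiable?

Unsatisfiable

Constraints 7, 9, 10, and 11 give a3 ≤ a2, a2 ≤ a4, a4 < a1, a1 < a3. Chaining: a3 ≤ a2 ≤ a4 < a1 < a3, which forces a3 < a3 — impossible.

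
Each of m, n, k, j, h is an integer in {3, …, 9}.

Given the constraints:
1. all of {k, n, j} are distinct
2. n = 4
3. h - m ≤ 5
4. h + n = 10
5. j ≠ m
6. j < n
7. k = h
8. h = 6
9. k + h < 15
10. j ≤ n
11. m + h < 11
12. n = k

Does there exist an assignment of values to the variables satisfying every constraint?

Constraint 2 fixes n = 4 and constraint 8 fixes h = 6. Constraints 7 and 12 give n = k = h, so n = h. But 4 ≠ 6 — contradiction.

Unsatisfiable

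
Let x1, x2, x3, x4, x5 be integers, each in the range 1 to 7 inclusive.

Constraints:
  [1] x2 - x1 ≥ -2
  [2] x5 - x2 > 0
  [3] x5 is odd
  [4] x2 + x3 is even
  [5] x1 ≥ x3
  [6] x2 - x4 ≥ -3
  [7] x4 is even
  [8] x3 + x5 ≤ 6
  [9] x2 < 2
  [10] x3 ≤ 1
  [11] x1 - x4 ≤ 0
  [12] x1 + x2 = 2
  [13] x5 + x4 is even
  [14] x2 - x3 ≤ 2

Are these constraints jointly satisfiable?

Unsatisfiable

Constraint 3 makes x5 odd and constraint 7 makes x4 even, so x5 + x4 must be odd. Constraint 13 says x5 + x4 is even — contradiction.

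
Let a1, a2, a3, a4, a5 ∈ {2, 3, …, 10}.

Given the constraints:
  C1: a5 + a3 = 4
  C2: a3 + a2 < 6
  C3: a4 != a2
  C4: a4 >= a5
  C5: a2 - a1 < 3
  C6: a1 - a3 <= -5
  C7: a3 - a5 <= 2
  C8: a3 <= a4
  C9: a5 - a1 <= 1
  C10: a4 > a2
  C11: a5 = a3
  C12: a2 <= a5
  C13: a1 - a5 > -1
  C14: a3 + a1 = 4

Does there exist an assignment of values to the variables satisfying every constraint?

Constraints 6, 7, and 9 give a1 − a5 ≥ -1, a5 − a3 ≥ -2, a3 − a1 ≥ 5.
Adding all 3 inequalities: the left sides telescope to 0, and the right sides sum to (-1) + (-2) + 5 = 2. So 0 ≥ 2, which is false.

Unsatisfiable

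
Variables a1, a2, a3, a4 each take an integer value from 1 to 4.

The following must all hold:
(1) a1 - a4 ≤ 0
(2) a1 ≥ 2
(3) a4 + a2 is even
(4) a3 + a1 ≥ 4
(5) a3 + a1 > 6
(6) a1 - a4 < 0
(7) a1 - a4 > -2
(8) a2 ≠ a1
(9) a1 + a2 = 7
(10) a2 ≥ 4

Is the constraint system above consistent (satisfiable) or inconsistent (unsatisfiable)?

One satisfying assignment is a1 = 3, a2 = 4, a3 = 4, a4 = 4.
For the less obvious constraints — constraint 1: a1 - a4 = -1; constraint 4: a3 + a1 = 7 — and the others hold by inspection.

Satisfiable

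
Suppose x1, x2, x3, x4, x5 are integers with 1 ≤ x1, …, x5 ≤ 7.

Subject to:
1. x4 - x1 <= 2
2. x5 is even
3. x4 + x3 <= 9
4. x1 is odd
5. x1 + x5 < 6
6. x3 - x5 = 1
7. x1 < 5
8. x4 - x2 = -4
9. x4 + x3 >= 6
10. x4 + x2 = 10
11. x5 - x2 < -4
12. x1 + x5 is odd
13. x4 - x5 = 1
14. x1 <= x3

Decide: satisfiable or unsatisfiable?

Try x1 = 1, x2 = 7, x3 = 3, x4 = 3, x5 = 2.
Check constraint 1: x4 - x1 = 2; constraint 3: x4 + x3 = 6; constraint 5: x1 + x5 = 3. The remaining constraints are straightforward to verify.

Satisfiable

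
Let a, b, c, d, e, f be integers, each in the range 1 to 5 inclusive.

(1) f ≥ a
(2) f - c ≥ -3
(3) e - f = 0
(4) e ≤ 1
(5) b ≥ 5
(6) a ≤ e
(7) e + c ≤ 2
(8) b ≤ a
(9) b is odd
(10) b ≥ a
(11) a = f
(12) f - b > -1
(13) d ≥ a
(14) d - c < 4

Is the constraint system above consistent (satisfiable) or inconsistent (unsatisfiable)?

Unsatisfiable

From constraints 5 and 8: a ≥ b and b ≥ 5, so a ≥ 5. From constraints 4 and 6: a ≤ e and e ≤ 1, so a ≤ 1. But 1 < 5, so no value of a works.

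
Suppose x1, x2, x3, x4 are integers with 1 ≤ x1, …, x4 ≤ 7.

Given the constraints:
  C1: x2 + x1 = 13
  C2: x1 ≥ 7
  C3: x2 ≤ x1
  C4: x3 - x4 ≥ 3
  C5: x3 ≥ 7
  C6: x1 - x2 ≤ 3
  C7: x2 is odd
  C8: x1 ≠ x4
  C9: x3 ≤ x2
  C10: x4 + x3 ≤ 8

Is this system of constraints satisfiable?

From constraints 5 and 9: x2 ≥ x3 ≥ 7. From constraint 2: x1 ≥ 7. Hence x2 + x1 ≥ 14. But constraint 1 requires x2 + x1 = 13, and 13 < 14. Contradiction.

Unsatisfiable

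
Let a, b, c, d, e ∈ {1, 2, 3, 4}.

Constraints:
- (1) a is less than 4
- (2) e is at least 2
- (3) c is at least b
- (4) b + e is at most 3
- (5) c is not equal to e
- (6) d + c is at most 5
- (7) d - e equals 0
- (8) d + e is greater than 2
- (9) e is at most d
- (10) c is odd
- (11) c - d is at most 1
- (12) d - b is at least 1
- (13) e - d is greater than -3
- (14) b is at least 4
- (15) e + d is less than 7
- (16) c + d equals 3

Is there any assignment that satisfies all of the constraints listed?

From constraints 2 and 9: d ≥ e ≥ 2. From constraints 3 and 14: c ≥ b ≥ 4. Hence d + c ≥ 6. But constraint 6 requires d + c ≤ 5, and 5 < 6. Contradiction.

Unsatisfiable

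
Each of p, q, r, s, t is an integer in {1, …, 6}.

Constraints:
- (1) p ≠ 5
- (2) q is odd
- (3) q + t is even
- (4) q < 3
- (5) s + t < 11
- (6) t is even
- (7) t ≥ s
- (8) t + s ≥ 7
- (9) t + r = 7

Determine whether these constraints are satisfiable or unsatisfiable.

Constraint 2 makes q odd and constraint 6 makes t even, so q + t must be odd. Constraint 3 says q + t is even — contradiction.

Unsatisfiable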